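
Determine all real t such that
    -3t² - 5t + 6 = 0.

t = -2.4748 or t = 0.8081

Discriminant: (-5)² − 4·(-3)·6 = 97.
Quadratic formula: t = (5 ± √97) / (-6).
So t = -√(97)/6 - 5/6 ≈ -2.4748 or t = -5/6 + √(97)/6 ≈ 0.8081.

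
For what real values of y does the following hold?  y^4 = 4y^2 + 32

y = -2.8284 or y = 2.8284

Let u = y^2. The equation becomes u^2 - 4u - 32 = 0.
Factor: (u + 4)(u - 8) = 0, so u = -4 or u = 8.
y^2 = -4 < 0 has no real solution.
y^2 = 8 gives y = +/-2*sqrt(2) ~= +/-2.8284.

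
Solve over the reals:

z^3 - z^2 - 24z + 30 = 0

z = -5 or z = 1.2679 or z = 4.7321

Possible rational roots are divisors of 30. Testing z = -5 gives 0, so (z + 5) is a factor.
Divide: z^3 - z^2 - 24z + 30 = (z + 5)(z^2 - 6z + 6).
Apply the quadratic formula to z^2 - 6z + 6 = 0: z = (6 +/- sqrt(12))/2, i.e. z ~= 4.7321 or z ~= 1.2679.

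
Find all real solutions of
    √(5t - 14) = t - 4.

t = 10

Square both sides: 5t - 14 = (t - 4)².
Expand and rearrange: t² - 13t + 30 = 0.
Solving gives t = 10 or t = 3.
Check each candidate in the original equation:
  t = 10: √(36) = 6, while t - 4 = 6 — valid.
  t = 3: √(1) = 1, while t - 4 = -1 — extraneous.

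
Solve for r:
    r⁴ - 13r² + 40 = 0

r = -2.8284 or r = -2.2361 or r = 2.2361 or r = 2.8284

Let u = r². The equation becomes u² - 13u + 40 = 0.
Factor: (u - 8)(u - 5) = 0, so u = 8 or u = 5.
r² = 8 gives r = ±2·√(2) ≈ ±2.8284.
r² = 5 gives r = ±√(5) ≈ ±2.2361.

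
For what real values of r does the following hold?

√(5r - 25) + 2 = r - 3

Isolate the radical: √(5r - 25) = r - 5.
Square both sides: 5r - 25 = (r - 5)².
Expand and rearrange: r² - 15r + 50 = 0.
Solving gives r = 10 or r = 5.
Check each candidate in the original equation:
  r = 10: √(25) = 5, while r - 5 = 5 — valid.
  r = 5: √(0) = 0, while r - 5 = 0 — valid.

r = 5 or r = 10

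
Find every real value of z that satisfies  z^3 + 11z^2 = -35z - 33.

z = -6.2361 or z = -3 or z = -1.7639

Rearrange: z^3 + 11z^2 + 35z + 33 = 0.
Possible rational roots are divisors of 33. Testing z = -3 gives 0, so (z + 3) is a factor.
Divide: z^3 + 11z^2 + 35z + 33 = (z + 3)(z^2 + 8z + 11).
Apply the quadratic formula to z^2 + 8z + 11 = 0: z = (-8 +/- sqrt(20))/2, i.e. z ~= -1.7639 or z ~= -6.2361.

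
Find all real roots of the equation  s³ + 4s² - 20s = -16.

Rearrange: s³ + 4s² - 20s + 16 = 0.
Possible rational roots are divisors of 16. Testing s = 2 gives 0, so (s - 2) is a factor.
Divide: s³ + 4s² - 20s + 16 = (s - 2)(s² + 6s - 8).
Apply the quadratic formula to s² + 6s - 8 = 0: s = (-6 ± √68)/2, i.e. s ≈ 1.1231 or s ≈ -7.1231.

s = -7.1231 or s = 1.1231 or s = 2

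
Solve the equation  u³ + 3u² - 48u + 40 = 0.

u = -8.899 or u = 0.899 or u = 5

Possible rational roots are divisors of 40. Testing u = 5 gives 0, so (u - 5) is a factor.
Divide: u³ + 3u² - 48u + 40 = (u - 5)(u² + 8u - 8).
Apply the quadratic formula to u² + 8u - 8 = 0: u = (-8 ± √96)/2, i.e. u ≈ 0.899 or u ≈ -8.899.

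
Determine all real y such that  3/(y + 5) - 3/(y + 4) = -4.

Multiply both sides by (y + 5)(y + 4):
3(y + 4) - 3(y + 5) = -4(y + 5)(y + 4).
Expand and collect terms: -4y^2 - 36y - 77 = 0.
Factor or apply the quadratic formula: y = -5.5 or y = -3.5.
Neither value makes a denominator zero (y != -5, y != -4), so both are valid.

y = -5.5 or y = -3.5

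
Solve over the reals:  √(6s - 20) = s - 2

Square both sides: 6s - 20 = (s - 2)².
Expand and rearrange: s² - 10s + 24 = 0.
Solving gives s = 6 or s = 4.
Check each candidate in the original equation:
  s = 6: √(16) = 4, while s - 2 = 4 — valid.
  s = 4: √(4) = 2, while s - 2 = 2 — valid.

s = 4 or s = 6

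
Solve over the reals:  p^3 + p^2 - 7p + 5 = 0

p = -3.4495 or p = 1 or p = 1.4495

Possible rational roots are divisors of 5. Testing p = 1 gives 0, so (p - 1) is a factor.
Divide: p^3 + p^2 - 7p + 5 = (p - 1)(p^2 + 2p - 5).
Apply the quadratic formula to p^2 + 2p - 5 = 0: p = (-2 +/- sqrt(24))/2, i.e. p ~= 1.4495 or p ~= -3.4495.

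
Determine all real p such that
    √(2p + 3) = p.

Square both sides: 2p + 3 = (p)².
Expand and rearrange: p² - 2p - 3 = 0.
Solving gives p = 3 or p = -1.
Check each candidate in the original equation:
  p = 3: √(9) = 3, while p = 3 — valid.
  p = -1: √(1) = 1, while p = -1 — extraneous.

p = 3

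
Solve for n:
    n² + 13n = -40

Bring every term to one side: n² + 13n + 40 = 0.
Factor: (n + 8)(n + 5) = 0.
So n = -8 or n = -5.

n = -8 or n = -5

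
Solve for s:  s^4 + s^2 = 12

s = -1.7321 or s = 1.7321

Let u = s^2. The equation becomes u^2 + u - 12 = 0.
Factor: (u + 4)(u - 3) = 0, so u = -4 or u = 3.
s^2 = -4 < 0 has no real solution.
s^2 = 3 gives s = +/-sqrt(3) ~= +/-1.7321.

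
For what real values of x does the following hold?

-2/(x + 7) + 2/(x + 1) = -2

Multiply both sides by (x + 7)(x + 1):
-2(x + 1) + 2(x + 7) = -2(x + 7)(x + 1).
Expand and collect terms: -2x² - 16x - 26 = 0.
By the quadratic formula, x = (16 ± √48) / -4, so x ≈ -5.7321 or x ≈ -2.2679.
Neither value makes a denominator zero (x ≠ -7, x ≠ -1), so both are valid.

x = -5.7321 or x = -2.2679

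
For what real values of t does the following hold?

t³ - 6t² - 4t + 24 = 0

t = -2 or t = 2 or t = 6

Possible rational roots are divisors of 24. Testing t = -2 gives 0, so (t + 2) is a factor.
Divide: t³ - 6t² - 4t + 24 = (t + 2)(t² - 8t + 12).
Factor the quadratic: t = 6 or t = 2.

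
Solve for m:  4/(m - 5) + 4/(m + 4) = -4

m = -5.1098 or m = 4.1098

Multiply both sides by (m - 5)(m + 4):
4(m + 4) + 4(m - 5) = -4(m - 5)(m + 4).
Expand and collect terms: -4m² - 4m + 84 = 0.
By the quadratic formula, m = (4 ± √1360) / -8, so m ≈ -5.1098 or m ≈ 4.1098.
Neither value makes a denominator zero (m ≠ 5, m ≠ -4), so both are valid.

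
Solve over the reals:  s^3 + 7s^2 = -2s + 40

Rearrange: s^3 + 7s^2 + 2s - 40 = 0.
Possible rational roots are divisors of -40. Testing s = -4 gives 0, so (s + 4) is a factor.
Divide: s^3 + 7s^2 + 2s - 40 = (s + 4)(s^2 + 3s - 10).
Factor the quadratic: s = 2 or s = -5.

s = -5 or s = -4 or s = 2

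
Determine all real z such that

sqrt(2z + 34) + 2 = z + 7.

z = 1

Isolate the radical: sqrt(2z + 34) = z + 5.
Square both sides: 2z + 34 = (z + 5)^2.
Expand and rearrange: z^2 + 8z - 9 = 0.
Solving gives z = 1 or z = -9.
Check each candidate in the original equation:
  z = 1: sqrt(36) = 6, while z + 5 = 6 — valid.
  z = -9: sqrt(16) = 4, while z + 5 = -4 — extraneous.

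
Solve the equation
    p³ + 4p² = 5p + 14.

p = -4.4142 or p = -1.5858 or p = 2

Rearrange: p³ + 4p² - 5p - 14 = 0.
Possible rational roots are divisors of -14. Testing p = 2 gives 0, so (p - 2) is a factor.
Divide: p³ + 4p² - 5p - 14 = (p - 2)(p² + 6p + 7).
Apply the quadratic formula to p² + 6p + 7 = 0: p = (-6 ± √8)/2, i.e. p ≈ -1.5858 or p ≈ -4.4142.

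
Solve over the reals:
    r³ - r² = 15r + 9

Rearrange: r³ - r² - 15r - 9 = 0.
Possible rational roots are divisors of -9. Testing r = -3 gives 0, so (r + 3) is a factor.
Divide: r³ - r² - 15r - 9 = (r + 3)(r² - 4r - 3).
Apply the quadratic formula to r² - 4r - 3 = 0: r = (4 ± √28)/2, i.e. r ≈ 4.6458 or r ≈ -0.6458.

r = -3 or r = -0.6458 or r = 4.6458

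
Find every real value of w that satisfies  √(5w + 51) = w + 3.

w = 6

Square both sides: 5w + 51 = (w + 3)².
Expand and rearrange: w² + w - 42 = 0.
Solving gives w = 6 or w = -7.
Check each candidate in the original equation:
  w = 6: √(81) = 9, while w + 3 = 9 — valid.
  w = -7: √(16) = 4, while w + 3 = -4 — extraneous.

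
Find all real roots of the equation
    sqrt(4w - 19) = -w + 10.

w = 7

Square both sides: 4w - 19 = (-w + 10)^2.
Expand and rearrange: w^2 - 24w + 119 = 0.
Solving gives w = 17 or w = 7.
Check each candidate in the original equation:
  w = 17: sqrt(49) = 7, while -w + 10 = -7 — extraneous.
  w = 7: sqrt(9) = 3, while -w + 10 = 3 — valid.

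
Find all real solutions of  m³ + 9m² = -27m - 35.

Rearrange: m³ + 9m² + 27m + 35 = 0.
Possible rational roots are divisors of 35. Testing m = -5 gives 0, so (m + 5) is a factor.
Divide: m³ + 9m² + 27m + 35 = (m + 5)(m² + 4m + 7).
The quadratic m² + 4m + 7 has discriminant -12 < 0, so no further real roots.

m = -5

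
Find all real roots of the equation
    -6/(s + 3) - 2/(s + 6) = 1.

s = -12 or s = -5

Multiply both sides by (s + 3)(s + 6):
-6(s + 6) - 2(s + 3) = (s + 3)(s + 6).
Expand and collect terms: s^2 + 17s + 60 = 0.
Factor or apply the quadratic formula: s = -5 or s = -12.
Neither value makes a denominator zero (s != -3, s != -6), so both are valid.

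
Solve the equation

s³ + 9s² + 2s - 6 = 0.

s = -8.6904 or s = -1 or s = 0.6904

Possible rational roots are divisors of -6. Testing s = -1 gives 0, so (s + 1) is a factor.
Divide: s³ + 9s² + 2s - 6 = (s + 1)(s² + 8s - 6).
Apply the quadratic formula to s² + 8s - 6 = 0: s = (-8 ± √88)/2, i.e. s ≈ 0.6904 or s ≈ -8.6904.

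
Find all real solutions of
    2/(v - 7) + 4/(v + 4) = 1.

v = -0.8151 or v = 9.8151

Multiply both sides by (v - 7)(v + 4):
2(v + 4) + 4(v - 7) = (v - 7)(v + 4).
Expand and collect terms: v² - 9v - 8 = 0.
By the quadratic formula, v = (9 ± √113) / 2, so v ≈ 9.8151 or v ≈ -0.8151.
Neither value makes a denominator zero (v ≠ 7, v ≠ -4), so both are valid.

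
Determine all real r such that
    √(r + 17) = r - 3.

Square both sides: r + 17 = (r - 3)².
Expand and rearrange: r² - 7r - 8 = 0.
Solving gives r = 8 or r = -1.
Check each candidate in the original equation:
  r = 8: √(25) = 5, while r - 3 = 5 — valid.
  r = -1: √(16) = 4, while r - 3 = -4 — extraneous.

r = 8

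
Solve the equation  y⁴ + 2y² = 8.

y = -1.4142 or y = 1.4142

Let u = y². The equation becomes u² + 2u - 8 = 0.
Factor: (u + 4)(u - 2) = 0, so u = -4 or u = 2.
y² = -4 < 0 has no real solution.
y² = 2 gives y = ±√(2) ≈ ±1.4142.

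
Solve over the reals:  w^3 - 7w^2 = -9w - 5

Rearrange: w^3 - 7w^2 + 9w + 5 = 0.
Possible rational roots are divisors of 5. Testing w = 5 gives 0, so (w - 5) is a factor.
Divide: w^3 - 7w^2 + 9w + 5 = (w - 5)(w^2 - 2w - 1).
Apply the quadratic formula to w^2 - 2w - 1 = 0: w = (2 +/- sqrt(8))/2, i.e. w ~= 2.4142 or w ~= -0.4142.

w = -0.4142 or w = 2.4142 or w = 5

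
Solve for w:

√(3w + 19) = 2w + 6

Square both sides: 3w + 19 = (2w + 6)².
Expand and rearrange: 4w² + 21w + 17 = 0.
Solving gives w = -1 or w = -4.25.
Check each candidate in the original equation:
  w = -1: √(16) = 4, while 2w + 6 = 4 — valid.
  w = -4.25: √(6.25) = 2.5, while 2w + 6 = -2.5 — extraneous.

w = -1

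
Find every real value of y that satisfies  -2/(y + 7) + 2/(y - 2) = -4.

Multiply both sides by (y + 7)(y - 2):
-2(y - 2) + 2(y + 7) = -4(y + 7)(y - 2).
Expand and collect terms: -4y^2 - 20y + 38 = 0.
By the quadratic formula, y = (20 +/- sqrt(1008)) / -8, so y ~= -6.4686 or y ~= 1.4686.
Neither value makes a denominator zero (y != -7, y != 2), so both are valid.

y = -6.4686 or y = 1.4686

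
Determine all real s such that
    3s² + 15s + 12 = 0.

s = -4 or s = -1

Factor: 3(s + 4)(s + 1) = 0.
So s = -4 or s = -1.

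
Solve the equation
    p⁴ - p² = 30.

p = -2.4495 or p = 2.4495

Let u = p². The equation becomes u² - u - 30 = 0.
Factor: (u - 6)(u + 5) = 0, so u = 6 or u = -5.
p² = 6 gives p = ±√(6) ≈ ±2.4495.
p² = -5 < 0 has no real solution.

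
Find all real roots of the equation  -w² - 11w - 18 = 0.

Factor: -1(w + 2)(w + 9) = 0.
So w = -2 or w = -9.

w = -9 or w = -2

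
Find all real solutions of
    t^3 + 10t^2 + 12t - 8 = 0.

t = -8.4721 or t = -2 or t = 0.4721

Possible rational roots are divisors of -8. Testing t = -2 gives 0, so (t + 2) is a factor.
Divide: t^3 + 10t^2 + 12t - 8 = (t + 2)(t^2 + 8t - 4).
Apply the quadratic formula to t^2 + 8t - 4 = 0: t = (-8 +/- sqrt(80))/2, i.e. t ~= 0.4721 or t ~= -8.4721.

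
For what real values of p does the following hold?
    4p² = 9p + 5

p = -0.4611 or p = 2.7111

Rearrange to standard form: 4p² - 9p - 5 = 0.
Discriminant: (-9)² − 4·4·(-5) = 161.
Quadratic formula: p = (9 ± √161) / 8.
So p = 9/8 + √(161)/8 ≈ 2.7111 or p = 9/8 - √(161)/8 ≈ -0.4611.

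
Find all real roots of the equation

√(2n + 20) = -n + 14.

Square both sides: 2n + 20 = (-n + 14)².
Expand and rearrange: n² - 30n + 176 = 0.
Solving gives n = 22 or n = 8.
Check each candidate in the original equation:
  n = 22: √(64) = 8, while -n + 14 = -8 — extraneous.
  n = 8: √(36) = 6, while -n + 14 = 6 — valid.

n = 8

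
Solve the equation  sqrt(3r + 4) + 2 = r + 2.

r = 4

Isolate the radical: sqrt(3r + 4) = r.
Square both sides: 3r + 4 = (r)^2.
Expand and rearrange: r^2 - 3r - 4 = 0.
Solving gives r = 4 or r = -1.
Check each candidate in the original equation:
  r = 4: sqrt(16) = 4, while r = 4 — valid.
  r = -1: sqrt(1) = 1, while r = -1 — extraneous.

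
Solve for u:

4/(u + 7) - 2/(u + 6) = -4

Multiply both sides by (u + 7)(u + 6):
4(u + 6) - 2(u + 7) = -4(u + 7)(u + 6).
Expand and collect terms: -4u^2 - 54u - 178 = 0.
By the quadratic formula, u = (54 +/- sqrt(68)) / -8, so u ~= -7.7808 or u ~= -5.7192.
Neither value makes a denominator zero (u != -7, u != -6), so both are valid.

u = -7.7808 or u = -5.7192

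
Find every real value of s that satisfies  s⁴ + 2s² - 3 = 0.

Let u = s². The equation becomes u² + 2u - 3 = 0.
Factor: (u - 1)(u + 3) = 0, so u = 1 or u = -3.
s² = 1 gives s = ±1.
s² = -3 < 0 has no real solution.

s = -1 or s = 1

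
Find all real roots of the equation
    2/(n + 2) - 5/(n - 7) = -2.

n = -2.7967 or n = 9.2967

Multiply both sides by (n + 2)(n - 7):
2(n - 7) - 5(n + 2) = -2(n + 2)(n - 7).
Expand and collect terms: -2n² + 13n + 52 = 0.
By the quadratic formula, n = (-13 ± √585) / -4, so n ≈ -2.7967 or n ≈ 9.2967.
Neither value makes a denominator zero (n ≠ -2, n ≠ 7), so both are valid.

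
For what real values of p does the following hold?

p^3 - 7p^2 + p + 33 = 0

p = -1.873 or p = 3 or p = 5.873

Possible rational roots are divisors of 33. Testing p = 3 gives 0, so (p - 3) is a factor.
Divide: p^3 - 7p^2 + p + 33 = (p - 3)(p^2 - 4p - 11).
Apply the quadratic formula to p^2 - 4p - 11 = 0: p = (4 +/- sqrt(60))/2, i.e. p ~= 5.873 or p ~= -1.873.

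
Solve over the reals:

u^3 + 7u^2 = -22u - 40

u = -4

Rearrange: u^3 + 7u^2 + 22u + 40 = 0.
Possible rational roots are divisors of 40. Testing u = -4 gives 0, so (u + 4) is a factor.
Divide: u^3 + 7u^2 + 22u + 40 = (u + 4)(u^2 + 3u + 10).
The quadratic u^2 + 3u + 10 has discriminant -31 < 0, so no further real roots.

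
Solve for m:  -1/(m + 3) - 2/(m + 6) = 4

m = -6.538 or m = -3.212

Multiply both sides by (m + 3)(m + 6):
-(m + 6) - 2(m + 3) = 4(m + 3)(m + 6).
Expand and collect terms: 4m^2 + 39m + 84 = 0.
By the quadratic formula, m = (-39 +/- sqrt(177)) / 8, so m ~= -3.212 or m ~= -6.538.
Neither value makes a denominator zero (m != -3, m != -6), so both are valid.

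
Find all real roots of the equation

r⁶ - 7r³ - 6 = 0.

Let u = r³. The equation becomes u² - 7u - 6 = 0.
By the quadratic formula, u = 7/2 + √(73)/2 or u = 7/2 - √(73)/2.
r³ = 7/2 + √(73)/2 gives r = ∛(7/2 + √(73)/2) ≈ 1.9808.
r³ = 7/2 - √(73)/2 gives r = -∛(-7/2 + √(73)/2) ≈ -0.9174.

r = -0.9174 or r = 1.9808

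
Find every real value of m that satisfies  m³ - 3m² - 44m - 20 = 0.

m = -5 or m = -0.4721 or m = 8.4721

Possible rational roots are divisors of -20. Testing m = -5 gives 0, so (m + 5) is a factor.
Divide: m³ - 3m² - 44m - 20 = (m + 5)(m² - 8m - 4).
Apply the quadratic formula to m² - 8m - 4 = 0: m = (8 ± √80)/2, i.e. m ≈ 8.4721 or m ≈ -0.4721.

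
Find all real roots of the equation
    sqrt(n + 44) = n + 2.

Square both sides: n + 44 = (n + 2)^2.
Expand and rearrange: n^2 + 3n - 40 = 0.
Solving gives n = 5 or n = -8.
Check each candidate in the original equation:
  n = 5: sqrt(49) = 7, while n + 2 = 7 — valid.
  n = -8: sqrt(36) = 6, while n + 2 = -6 — extraneous.

n = 5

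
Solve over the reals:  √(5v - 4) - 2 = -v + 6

Isolate the radical: √(5v - 4) = -v + 8.
Square both sides: 5v - 4 = (-v + 8)².
Expand and rearrange: v² - 21v + 68 = 0.
Solving gives v = 17 or v = 4.
Check each candidate in the original equation:
  v = 17: √(81) = 9, while -v + 8 = -9 — extraneous.
  v = 4: √(16) = 4, while -v + 8 = 4 — valid.

v = 4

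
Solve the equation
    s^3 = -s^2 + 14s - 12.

Rearrange: s^3 + s^2 - 14s + 12 = 0.
Possible rational roots are divisors of 12. Testing s = 1 gives 0, so (s - 1) is a factor.
Divide: s^3 + s^2 - 14s + 12 = (s - 1)(s^2 + 2s - 12).
Apply the quadratic formula to s^2 + 2s - 12 = 0: s = (-2 +/- sqrt(52))/2, i.e. s ~= 2.6056 or s ~= -4.6056.

s = -4.6056 or s = 1 or s = 2.6056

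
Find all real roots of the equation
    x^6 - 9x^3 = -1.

Let u = x^3. The equation becomes u^2 - 9u + 1 = 0.
By the quadratic formula, u = sqrt(77)/2 + 9/2 or u = 9/2 - sqrt(77)/2.
x^3 = sqrt(77)/2 + 9/2 gives x = (sqrt(77)/2 + 9/2)^(1/3) ~= 2.0714.
x^3 = 9/2 - sqrt(77)/2 gives x = (9/2 - sqrt(77)/2)^(1/3) ~= 0.4828.

x = 0.4828 or x = 2.0714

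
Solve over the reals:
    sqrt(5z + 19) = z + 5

z = -3 or z = -2

Square both sides: 5z + 19 = (z + 5)^2.
Expand and rearrange: z^2 + 5z + 6 = 0.
Solving gives z = -2 or z = -3.
Check each candidate in the original equation:
  z = -2: sqrt(9) = 3, while z + 5 = 3 — valid.
  z = -3: sqrt(4) = 2, while z + 5 = 2 — valid.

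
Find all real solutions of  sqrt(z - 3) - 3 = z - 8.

z = 7

Isolate the radical: sqrt(z - 3) = z - 5.
Square both sides: z - 3 = (z - 5)^2.
Expand and rearrange: z^2 - 11z + 28 = 0.
Solving gives z = 7 or z = 4.
Check each candidate in the original equation:
  z = 7: sqrt(4) = 2, while z - 5 = 2 — valid.
  z = 4: sqrt(1) = 1, while z - 5 = -1 — extraneous.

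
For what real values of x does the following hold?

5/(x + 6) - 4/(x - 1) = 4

Multiply both sides by (x + 6)(x - 1):
5(x - 1) - 4(x + 6) = 4(x + 6)(x - 1).
Expand and collect terms: 4x² + 19x + 5 = 0.
By the quadratic formula, x = (-19 ± √281) / 8, so x ≈ -0.2796 or x ≈ -4.4704.
Neither value makes a denominator zero (x ≠ -6, x ≠ 1), so both are valid.

x = -4.4704 or x = -0.2796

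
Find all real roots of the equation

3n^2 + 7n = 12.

n = -3.4821 or n = 1.1487

Rearrange to standard form: 3n^2 + 7n - 12 = 0.
Discriminant: (7)^2 - 4*3*(-12) = 193.
Quadratic formula: n = (-7 +/- sqrt(193)) / 6.
So n = -7/6 + sqrt(193)/6 ~= 1.1487 or n = -sqrt(193)/6 - 7/6 ~= -3.4821.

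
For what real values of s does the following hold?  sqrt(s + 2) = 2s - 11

Square both sides: s + 2 = (2s - 11)^2.
Expand and rearrange: 4s^2 - 45s + 119 = 0.
Solving gives s = 7 or s = 4.25.
Check each candidate in the original equation:
  s = 7: sqrt(9) = 3, while 2s - 11 = 3 — valid.
  s = 4.25: sqrt(6.25) = 2.5, while 2s - 11 = -2.5 — extraneous.

s = 7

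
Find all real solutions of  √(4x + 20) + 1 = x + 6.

x = -5 or x = -1

Isolate the radical: √(4x + 20) = x + 5.
Square both sides: 4x + 20 = (x + 5)².
Expand and rearrange: x² + 6x + 5 = 0.
Solving gives x = -1 or x = -5.
Check each candidate in the original equation:
  x = -1: √(16) = 4, while x + 5 = 4 — valid.
  x = -5: √(0) = 0, while x + 5 = 0 — valid.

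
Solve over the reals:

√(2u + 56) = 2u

u = 4

Square both sides: 2u + 56 = (2u)².
Expand and rearrange: 4u² - 2u - 56 = 0.
Solving gives u = 4 or u = -3.5.
Check each candidate in the original equation:
  u = 4: √(64) = 8, while 2u = 8 — valid.
  u = -3.5: √(49) = 7, while 2u = -7 — extraneous.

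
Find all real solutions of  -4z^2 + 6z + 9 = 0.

Discriminant: (6)^2 - 4*(-4)*9 = 180.
Quadratic formula: z = (-6 +/- sqrt(180)) / (-8).
So z = 3/4 - 3*sqrt(5)/4 ~= -0.9271 or z = 3/4 + 3*sqrt(5)/4 ~= 2.4271.

z = -0.9271 or z = 2.4271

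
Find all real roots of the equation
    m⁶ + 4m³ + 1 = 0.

m = -1.5511 or m = -0.6447

Let u = m³. The equation becomes u² + 4u + 1 = 0.
By the quadratic formula, u = -2 + √(3) or u = -2 - √(3).
m³ = -2 + √(3) gives m = -∛(2 - √(3)) ≈ -0.6447.
m³ = -2 - √(3) gives m = -∛(√(3) + 2) ≈ -1.5511.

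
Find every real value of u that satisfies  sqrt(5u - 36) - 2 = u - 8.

Isolate the radical: sqrt(5u - 36) = u - 6.
Square both sides: 5u - 36 = (u - 6)^2.
Expand and rearrange: u^2 - 17u + 72 = 0.
Solving gives u = 9 or u = 8.
Check each candidate in the original equation:
  u = 9: sqrt(9) = 3, while u - 6 = 3 — valid.
  u = 8: sqrt(4) = 2, while u - 6 = 2 — valid.

u = 8 or u = 9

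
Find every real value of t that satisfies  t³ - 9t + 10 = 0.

Possible rational roots are divisors of 10. Testing t = 2 gives 0, so (t - 2) is a factor.
Divide: t³ - 9t + 10 = (t - 2)(t² + 2t - 5).
Apply the quadratic formula to t² + 2t - 5 = 0: t = (-2 ± √24)/2, i.e. t ≈ 1.4495 or t ≈ -3.4495.

t = -3.4495 or t = 1.4495 or t = 2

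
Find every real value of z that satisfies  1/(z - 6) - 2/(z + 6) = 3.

Multiply both sides by (z - 6)(z + 6):
(z + 6) - 2(z - 6) = 3(z - 6)(z + 6).
Expand and collect terms: 3z^2 + z - 126 = 0.
By the quadratic formula, z = (-1 +/- sqrt(1513)) / 6, so z ~= 6.3162 or z ~= -6.6496.
Neither value makes a denominator zero (z != 6, z != -6), so both are valid.

z = -6.6496 or z = 6.3162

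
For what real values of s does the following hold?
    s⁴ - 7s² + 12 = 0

Let u = s². The equation becomes u² - 7u + 12 = 0.
Factor: (u - 3)(u - 4) = 0, so u = 3 or u = 4.
s² = 3 gives s = ±√(3) ≈ ±1.7321.
s² = 4 gives s = ±2.

s = -2 or s = -1.7321 or s = 1.7321 or s = 2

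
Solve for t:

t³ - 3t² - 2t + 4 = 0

t = -1.2361 or t = 1 or t = 3.2361

Possible rational roots are divisors of 4. Testing t = 1 gives 0, so (t - 1) is a factor.
Divide: t³ - 3t² - 2t + 4 = (t - 1)(t² - 2t - 4).
Apply the quadratic formula to t² - 2t - 4 = 0: t = (2 ± √20)/2, i.e. t ≈ 3.2361 or t ≈ -1.2361.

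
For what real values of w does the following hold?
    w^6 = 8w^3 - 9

Let u = w^3. The equation becomes u^2 - 8u + 9 = 0.
By the quadratic formula, u = sqrt(7) + 4 or u = 4 - sqrt(7).
w^3 = sqrt(7) + 4 gives w = (sqrt(7) + 4)^(1/3) ~= 1.8801.
w^3 = 4 - sqrt(7) gives w = (4 - sqrt(7))^(1/3) ~= 1.1064.

w = 1.1064 or w = 1.8801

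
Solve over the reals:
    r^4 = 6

r = -1.5651 or r = 1.5651

Let u = r^2. The equation becomes u^2 - 6 = 0.
By the quadratic formula, u = sqrt(6) or u = -sqrt(6).
r^2 = sqrt(6) gives r = +/-6**(1/4) ~= +/-1.5651.
r^2 = -sqrt(6) < 0 has no real solution.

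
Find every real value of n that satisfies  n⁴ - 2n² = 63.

Let u = n². The equation becomes u² - 2u - 63 = 0.
Factor: (u + 7)(u - 9) = 0, so u = -7 or u = 9.
n² = -7 < 0 has no real solution.
n² = 9 gives n = ±3.

n = -3 or n = 3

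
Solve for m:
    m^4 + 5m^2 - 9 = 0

Let u = m^2. The equation becomes u^2 + 5u - 9 = 0.
By the quadratic formula, u = -5/2 + sqrt(61)/2 or u = -sqrt(61)/2 - 5/2.
m^2 = -5/2 + sqrt(61)/2 gives m = +/-sqrt(-5/2 + sqrt(61)/2) ~= +/-1.1854.
m^2 = -sqrt(61)/2 - 5/2 < 0 has no real solution.

m = -1.1854 or m = 1.1854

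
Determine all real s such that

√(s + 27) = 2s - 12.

s = 9

Square both sides: s + 27 = (2s - 12)².
Expand and rearrange: 4s² - 49s + 117 = 0.
Solving gives s = 9 or s = 3.25.
Check each candidate in the original equation:
  s = 9: √(36) = 6, while 2s - 12 = 6 — valid.
  s = 3.25: √(30.25) = 5.5, while 2s - 12 = -5.5 — extraneous.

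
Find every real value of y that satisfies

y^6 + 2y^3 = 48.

Let u = y^3. The equation becomes u^2 + 2u - 48 = 0.
Factor: (u - 6)(u + 8) = 0, so u = 6 or u = -8.
y^3 = 6 gives y = (6)^(1/3) ~= 1.8171.
y^3 = -8 gives y = -2.

y = -2 or y = 1.8171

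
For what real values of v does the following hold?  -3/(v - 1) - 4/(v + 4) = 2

v = -6.5 or v = 0

Multiply both sides by (v - 1)(v + 4):
-3(v + 4) - 4(v - 1) = 2(v - 1)(v + 4).
Expand and collect terms: 2v² + 13v = 0.
Factor or apply the quadratic formula: v = 0 or v = -6.5.
Neither value makes a denominator zero (v ≠ 1, v ≠ -4), so both are valid.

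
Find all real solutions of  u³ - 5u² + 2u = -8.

Rearrange: u³ - 5u² + 2u + 8 = 0.
Possible rational roots are divisors of 8. Testing u = 4 gives 0, so (u - 4) is a factor.
Divide: u³ - 5u² + 2u + 8 = (u - 4)(u² - u - 2).
Factor the quadratic: u = 2 or u = -1.

u = -1 or u = 2 or u = 4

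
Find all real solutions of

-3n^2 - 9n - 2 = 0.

Discriminant: (-9)^2 - 4*(-3)*(-2) = 57.
Quadratic formula: n = (9 +/- sqrt(57)) / (-6).
So n = -3/2 - sqrt(57)/6 ~= -2.7583 or n = -3/2 + sqrt(57)/6 ~= -0.2417.

n = -2.7583 or n = -0.2417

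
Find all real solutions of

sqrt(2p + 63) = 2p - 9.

p = 9

Square both sides: 2p + 63 = (2p - 9)^2.
Expand and rearrange: 4p^2 - 38p + 18 = 0.
Solving gives p = 9 or p = 0.5.
Check each candidate in the original equation:
  p = 9: sqrt(81) = 9, while 2p - 9 = 9 — valid.
  p = 0.5: sqrt(64) = 8, while 2p - 9 = -8 — extraneous.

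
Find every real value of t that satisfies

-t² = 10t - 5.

t = -10.4772 or t = 0.4772

Rearrange to standard form: -t² - 10t + 5 = 0.
Discriminant: (-10)² − 4·(-1)·5 = 120.
Quadratic formula: t = (10 ± √120) / (-2).
So t = -√(30) - 5 ≈ -10.4772 or t = -5 + √(30) ≈ 0.4772.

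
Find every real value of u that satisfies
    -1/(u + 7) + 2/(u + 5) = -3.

u = -6.3333 or u = -6

Multiply both sides by (u + 7)(u + 5):
-(u + 5) + 2(u + 7) = -3(u + 7)(u + 5).
Expand and collect terms: -3u² - 37u - 114 = 0.
Factor or apply the quadratic formula: u = -6.3333 or u = -6.
Neither value makes a denominator zero (u ≠ -7, u ≠ -5), so both are valid.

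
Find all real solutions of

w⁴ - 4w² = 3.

Let u = w². The equation becomes u² - 4u - 3 = 0.
By the quadratic formula, u = 2 + √(7) or u = 2 - √(7).
w² = 2 + √(7) gives w = ±√(2 + √(7)) ≈ ±2.1554.
w² = 2 - √(7) < 0 has no real solution.

w = -2.1554 or w = 2.1554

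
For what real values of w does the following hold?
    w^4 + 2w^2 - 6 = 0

Let u = w^2. The equation becomes u^2 + 2u - 6 = 0.
By the quadratic formula, u = -1 + sqrt(7) or u = -sqrt(7) - 1.
w^2 = -1 + sqrt(7) gives w = +/-sqrt(-1 + sqrt(7)) ~= +/-1.2829.
w^2 = -sqrt(7) - 1 < 0 has no real solution.

w = -1.2829 or w = 1.2829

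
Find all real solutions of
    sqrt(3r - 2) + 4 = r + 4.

r = 1 or r = 2

Isolate the radical: sqrt(3r - 2) = r.
Square both sides: 3r - 2 = (r)^2.
Expand and rearrange: r^2 - 3r + 2 = 0.
Solving gives r = 2 or r = 1.
Check each candidate in the original equation:
  r = 2: sqrt(4) = 2, while r = 2 — valid.
  r = 1: sqrt(1) = 1, while r = 1 — valid.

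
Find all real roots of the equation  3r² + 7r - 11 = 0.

r = -3.4089 or r = 1.0756

Discriminant: (7)² − 4·3·(-11) = 181.
Quadratic formula: r = (-7 ± √181) / 6.
So r = -7/6 + √(181)/6 ≈ 1.0756 or r = -√(181)/6 - 7/6 ≈ -3.4089.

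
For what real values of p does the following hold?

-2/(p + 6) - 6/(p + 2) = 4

Multiply both sides by (p + 6)(p + 2):
-2(p + 2) - 6(p + 6) = 4(p + 6)(p + 2).
Expand and collect terms: 4p^2 + 40p + 88 = 0.
By the quadratic formula, p = (-40 +/- sqrt(192)) / 8, so p ~= -3.2679 or p ~= -6.7321.
Neither value makes a denominator zero (p != -6, p != -2), so both are valid.

p = -6.7321 or p = -3.2679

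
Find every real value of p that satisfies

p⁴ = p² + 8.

p = -1.8364 or p = 1.8364

Let u = p². The equation becomes u² - u - 8 = 0.
By the quadratic formula, u = 1/2 + √(33)/2 or u = 1/2 - √(33)/2.
p² = 1/2 + √(33)/2 gives p = ±√(1/2 + √(33)/2) ≈ ±1.8364.
p² = 1/2 - √(33)/2 < 0 has no real solution.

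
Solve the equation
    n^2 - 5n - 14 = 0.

Factor: (n + 2)(n - 7) = 0.
So n = -2 or n = 7.

n = -2 or n = 7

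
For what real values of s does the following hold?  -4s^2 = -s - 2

s = -0.5931 or s = 0.8431

Rearrange to standard form: -4s^2 + s + 2 = 0.
Discriminant: (1)^2 - 4*(-4)*2 = 33.
Quadratic formula: s = (-1 +/- sqrt(33)) / (-8).
So s = 1/8 - sqrt(33)/8 ~= -0.5931 or s = 1/8 + sqrt(33)/8 ~= 0.8431.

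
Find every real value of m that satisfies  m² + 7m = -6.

Bring every term to one side: m² + 7m + 6 = 0.
Factor: (m + 6)(m + 1) = 0.
So m = -6 or m = -1.

m = -6 or m = -1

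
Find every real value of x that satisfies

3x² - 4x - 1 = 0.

x = -0.2153 or x = 1.5486

Discriminant: (-4)² − 4·3·(-1) = 28.
Quadratic formula: x = (4 ± √28) / 6.
So x = 2/3 + √(7)/3 ≈ 1.5486 or x = 2/3 - √(7)/3 ≈ -0.2153.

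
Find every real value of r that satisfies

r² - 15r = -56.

Bring every term to one side: r² - 15r + 56 = 0.
Factor: (r - 8)(r - 7) = 0.
So r = 8 or r = 7.

r = 7 or r = 8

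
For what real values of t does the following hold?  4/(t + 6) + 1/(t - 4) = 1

t = -2.5311 or t = 5.5311

Multiply both sides by (t + 6)(t - 4):
4(t - 4) + (t + 6) = (t + 6)(t - 4).
Expand and collect terms: t² - 3t - 14 = 0.
By the quadratic formula, t = (3 ± √65) / 2, so t ≈ 5.5311 or t ≈ -2.5311.
Neither value makes a denominator zero (t ≠ -6, t ≠ 4), so both are valid.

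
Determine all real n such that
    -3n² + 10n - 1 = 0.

Discriminant: (10)² − 4·(-3)·(-1) = 88.
Quadratic formula: n = (-10 ± √88) / (-6).
So n = 5/3 - √(22)/3 ≈ 0.1032 or n = √(22)/3 + 5/3 ≈ 3.2301.

n = 0.1032 or n = 3.2301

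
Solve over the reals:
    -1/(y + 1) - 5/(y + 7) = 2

y = -9.6533 or y = -1.3467

Multiply both sides by (y + 1)(y + 7):
-(y + 7) - 5(y + 1) = 2(y + 1)(y + 7).
Expand and collect terms: 2y² + 22y + 26 = 0.
By the quadratic formula, y = (-22 ± √276) / 4, so y ≈ -1.3467 or y ≈ -9.6533.
Neither value makes a denominator zero (y ≠ -1, y ≠ -7), so both are valid.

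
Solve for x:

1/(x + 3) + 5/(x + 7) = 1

Multiply both sides by (x + 3)(x + 7):
(x + 7) + 5(x + 3) = (x + 3)(x + 7).
Expand and collect terms: x^2 + 4x - 1 = 0.
By the quadratic formula, x = (-4 +/- sqrt(20)) / 2, so x ~= 0.2361 or x ~= -4.2361.
Neither value makes a denominator zero (x != -3, x != -7), so both are valid.

x = -4.2361 or x = 0.2361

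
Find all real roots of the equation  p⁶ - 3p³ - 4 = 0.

Let u = p³. The equation becomes u² - 3u - 4 = 0.
Factor: (u - 4)(u + 1) = 0, so u = 4 or u = -1.
p³ = 4 gives p = ∛(4) ≈ 1.5874.
p³ = -1 gives p = -1.

p = -1 or p = 1.5874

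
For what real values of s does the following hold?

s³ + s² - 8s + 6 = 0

Possible rational roots are divisors of 6. Testing s = 1 gives 0, so (s - 1) is a factor.
Divide: s³ + s² - 8s + 6 = (s - 1)(s² + 2s - 6).
Apply the quadratic formula to s² + 2s - 6 = 0: s = (-2 ± √28)/2, i.e. s ≈ 1.6458 or s ≈ -3.6458.

s = -3.6458 or s = 1 or s = 1.6458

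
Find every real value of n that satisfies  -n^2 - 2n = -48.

n = -8 or n = 6

Bring every term to one side: -n^2 - 2n + 48 = 0.
Factor: -1(n - 6)(n + 8) = 0.
So n = 6 or n = -8.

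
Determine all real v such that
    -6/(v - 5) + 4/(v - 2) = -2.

v = 0.8377 or v = 7.1623

Multiply both sides by (v - 5)(v - 2):
-6(v - 2) + 4(v - 5) = -2(v - 5)(v - 2).
Expand and collect terms: -2v² + 16v - 12 = 0.
By the quadratic formula, v = (-16 ± √160) / -4, so v ≈ 0.8377 or v ≈ 7.1623.
Neither value makes a denominator zero (v ≠ 5, v ≠ 2), so both are valid.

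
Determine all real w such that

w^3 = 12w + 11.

Rearrange: w^3 - 12w - 11 = 0.
Possible rational roots are divisors of -11. Testing w = -1 gives 0, so (w + 1) is a factor.
Divide: w^3 - 12w - 11 = (w + 1)(w^2 - w - 11).
Apply the quadratic formula to w^2 - w - 11 = 0: w = (1 +/- sqrt(45))/2, i.e. w ~= 3.8541 or w ~= -2.8541.

w = -2.8541 or w = -1 or w = 3.8541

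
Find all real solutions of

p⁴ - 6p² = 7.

Let u = p². The equation becomes u² - 6u - 7 = 0.
Factor: (u + 1)(u - 7) = 0, so u = -1 or u = 7.
p² = -1 < 0 has no real solution.
p² = 7 gives p = ±√(7) ≈ ±2.6458.

p = -2.6458 or p = 2.6458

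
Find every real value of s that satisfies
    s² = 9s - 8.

Bring every term to one side: s² - 9s + 8 = 0.
Factor: (s - 1)(s - 8) = 0.
So s = 1 or s = 8.

s = 1 or s = 8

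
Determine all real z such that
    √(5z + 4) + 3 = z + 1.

z = 9

Isolate the radical: √(5z + 4) = z - 2.
Square both sides: 5z + 4 = (z - 2)².
Expand and rearrange: z² - 9z = 0.
Solving gives z = 9 or z = 0.
Check each candidate in the original equation:
  z = 9: √(49) = 7, while z - 2 = 7 — valid.
  z = 0: √(4) = 2, while z - 2 = -2 — extraneous.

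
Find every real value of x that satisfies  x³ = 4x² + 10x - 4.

x = -2 or x = 0.3542 or x = 5.6458

Rearrange: x³ - 4x² - 10x + 4 = 0.
Possible rational roots are divisors of 4. Testing x = -2 gives 0, so (x + 2) is a factor.
Divide: x³ - 4x² - 10x + 4 = (x + 2)(x² - 6x + 2).
Apply the quadratic formula to x² - 6x + 2 = 0: x = (6 ± √28)/2, i.e. x ≈ 5.6458 or x ≈ 0.3542.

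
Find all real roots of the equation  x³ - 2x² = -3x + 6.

Rearrange: x³ - 2x² + 3x - 6 = 0.
Possible rational roots are divisors of -6. Testing x = 2 gives 0, so (x - 2) is a factor.
Divide: x³ - 2x² + 3x - 6 = (x - 2)(x² + 3).
The quadratic x² + 3 has discriminant -12 < 0, so no further real roots.

x = 2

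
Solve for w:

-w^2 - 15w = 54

Bring every term to one side: -w^2 - 15w - 54 = 0.
Factor: -1(w + 6)(w + 9) = 0.
So w = -6 or w = -9.

w = -9 or w = -6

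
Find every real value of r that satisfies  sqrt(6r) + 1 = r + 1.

Isolate the radical: sqrt(6r) = r.
Square both sides: 6r = (r)^2.
Expand and rearrange: r^2 - 6r = 0.
Solving gives r = 6 or r = 0.
Check each candidate in the original equation:
  r = 6: sqrt(36) = 6, while r = 6 — valid.
  r = 0: sqrt(0) = 0, while r = 0 — valid.

r = 0 or r = 6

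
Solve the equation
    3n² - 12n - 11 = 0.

Discriminant: (-12)² − 4·3·(-11) = 276.
Quadratic formula: n = (12 ± √276) / 6.
So n = 2 + √(69)/3 ≈ 4.7689 or n = 2 - √(69)/3 ≈ -0.7689.

n = -0.7689 or n = 4.7689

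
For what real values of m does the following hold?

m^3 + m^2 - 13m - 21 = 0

Possible rational roots are divisors of -21. Testing m = -3 gives 0, so (m + 3) is a factor.
Divide: m^3 + m^2 - 13m - 21 = (m + 3)(m^2 - 2m - 7).
Apply the quadratic formula to m^2 - 2m - 7 = 0: m = (2 +/- sqrt(32))/2, i.e. m ~= 3.8284 or m ~= -1.8284.

m = -3 or m = -1.8284 or m = 3.8284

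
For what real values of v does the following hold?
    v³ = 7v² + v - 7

v = -1 or v = 1 or v = 7

Rearrange: v³ - 7v² - v + 7 = 0.
Possible rational roots are divisors of 7. Testing v = -1 gives 0, so (v + 1) is a factor.
Divide: v³ - 7v² - v + 7 = (v + 1)(v² - 8v + 7).
Factor the quadratic: v = 7 or v = 1.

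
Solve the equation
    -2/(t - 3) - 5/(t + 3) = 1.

Multiply both sides by (t - 3)(t + 3):
-2(t + 3) - 5(t - 3) = (t - 3)(t + 3).
Expand and collect terms: t² + 7t - 18 = 0.
Factor or apply the quadratic formula: t = 2 or t = -9.
Neither value makes a denominator zero (t ≠ 3, t ≠ -3), so both are valid.

t = -9 or t = 2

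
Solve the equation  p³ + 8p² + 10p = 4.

p = -6.3166 or p = -2 or p = 0.3166

Rearrange: p³ + 8p² + 10p - 4 = 0.
Possible rational roots are divisors of -4. Testing p = -2 gives 0, so (p + 2) is a factor.
Divide: p³ + 8p² + 10p - 4 = (p + 2)(p² + 6p - 2).
Apply the quadratic formula to p² + 6p - 2 = 0: p = (-6 ± √44)/2, i.e. p ≈ 0.3166 or p ≈ -6.3166.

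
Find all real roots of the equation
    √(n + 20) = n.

Square both sides: n + 20 = (n)².
Expand and rearrange: n² - n - 20 = 0.
Solving gives n = 5 or n = -4.
Check each candidate in the original equation:
  n = 5: √(25) = 5, while n = 5 — valid.
  n = -4: √(16) = 4, while n = -4 — extraneous.

n = 5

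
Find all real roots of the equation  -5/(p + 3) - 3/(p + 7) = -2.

Multiply both sides by (p + 3)(p + 7):
-5(p + 7) - 3(p + 3) = -2(p + 3)(p + 7).
Expand and collect terms: -2p^2 - 12p + 2 = 0.
By the quadratic formula, p = (12 +/- sqrt(160)) / -4, so p ~= -6.1623 or p ~= 0.1623.
Neither value makes a denominator zero (p != -3, p != -7), so both are valid.

p = -6.1623 or p = 0.1623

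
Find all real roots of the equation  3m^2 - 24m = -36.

m = 2 or m = 6

Bring every term to one side: 3m^2 - 24m + 36 = 0.
Factor: 3(m - 6)(m - 2) = 0.
So m = 6 or m = 2.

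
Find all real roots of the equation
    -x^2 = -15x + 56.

Bring every term to one side: -x^2 + 15x - 56 = 0.
Factor: -1(x - 7)(x - 8) = 0.
So x = 7 or x = 8.

x = 7 or x = 8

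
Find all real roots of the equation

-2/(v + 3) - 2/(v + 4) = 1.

v = -7.5616 or v = -3.4384

Multiply both sides by (v + 3)(v + 4):
-2(v + 4) - 2(v + 3) = (v + 3)(v + 4).
Expand and collect terms: v² + 11v + 26 = 0.
By the quadratic formula, v = (-11 ± √17) / 2, so v ≈ -3.4384 or v ≈ -7.5616.
Neither value makes a denominator zero (v ≠ -3, v ≠ -4), so both are valid.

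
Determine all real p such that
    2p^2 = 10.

Rearrange to standard form: 2p^2 - 10 = 0.
Discriminant: (0)^2 - 4*2*(-10) = 80.
Quadratic formula: p = (0 +/- sqrt(80)) / 4.
So p = sqrt(5) ~= 2.2361 or p = -sqrt(5) ~= -2.2361.

p = -2.2361 or p = 2.2361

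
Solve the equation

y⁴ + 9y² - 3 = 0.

y = -0.5673 or y = 0.5673

Let u = y². The equation becomes u² + 9u - 3 = 0.
By the quadratic formula, u = -9/2 + √(93)/2 or u = -√(93)/2 - 9/2.
y² = -9/2 + √(93)/2 gives y = ±√(-9/2 + √(93)/2) ≈ ±0.5673.
y² = -√(93)/2 - 9/2 < 0 has no real solution.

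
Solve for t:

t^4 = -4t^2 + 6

Let u = t^2. The equation becomes u^2 + 4u - 6 = 0.
By the quadratic formula, u = -2 + sqrt(10) or u = -sqrt(10) - 2.
t^2 = -2 + sqrt(10) gives t = +/-sqrt(-2 + sqrt(10)) ~= +/-1.0781.
t^2 = -sqrt(10) - 2 < 0 has no real solution.

t = -1.0781 or t = 1.0781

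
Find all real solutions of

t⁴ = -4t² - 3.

No real solutions.

Let u = t². The equation becomes u² + 4u + 3 = 0.
Factor: (u + 1)(u + 3) = 0, so u = -1 or u = -3.
t² = -1 < 0 has no real solution.
t² = -3 < 0 has no real solution.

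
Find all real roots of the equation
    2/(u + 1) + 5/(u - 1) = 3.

Multiply both sides by (u + 1)(u - 1):
2(u - 1) + 5(u + 1) = 3(u + 1)(u - 1).
Expand and collect terms: 3u^2 - 7u - 6 = 0.
Factor or apply the quadratic formula: u = 3 or u = -0.6667.
Neither value makes a denominator zero (u != -1, u != 1), so both are valid.

u = -0.6667 or u = 3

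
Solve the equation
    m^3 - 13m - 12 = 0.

m = -3 or m = -1 or m = 4

Possible rational roots are divisors of -12. Testing m = -3 gives 0, so (m + 3) is a factor.
Divide: m^3 - 13m - 12 = (m + 3)(m^2 - 3m - 4).
Factor the quadratic: m = 4 or m = -1.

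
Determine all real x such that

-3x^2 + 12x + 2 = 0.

x = -0.1602 or x = 4.1602

Discriminant: (12)^2 - 4*(-3)*2 = 168.
Quadratic formula: x = (-12 +/- sqrt(168)) / (-6).
So x = 2 - sqrt(42)/3 ~= -0.1602 or x = 2 + sqrt(42)/3 ~= 4.1602.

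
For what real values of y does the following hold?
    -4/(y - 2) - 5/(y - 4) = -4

Multiply both sides by (y - 2)(y - 4):
-4(y - 4) - 5(y - 2) = -4(y - 2)(y - 4).
Expand and collect terms: -4y² + 33y - 58 = 0.
By the quadratic formula, y = (-33 ± √161) / -8, so y ≈ 2.5389 or y ≈ 5.7111.
Neither value makes a denominator zero (y ≠ 2, y ≠ 4), so both are valid.

y = 2.5389 or y = 5.7111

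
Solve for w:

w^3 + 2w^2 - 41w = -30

w = -7.772 or w = 0.772 or w = 5

Rearrange: w^3 + 2w^2 - 41w + 30 = 0.
Possible rational roots are divisors of 30. Testing w = 5 gives 0, so (w - 5) is a factor.
Divide: w^3 + 2w^2 - 41w + 30 = (w - 5)(w^2 + 7w - 6).
Apply the quadratic formula to w^2 + 7w - 6 = 0: w = (-7 +/- sqrt(73))/2, i.e. w ~= 0.772 or w ~= -7.772.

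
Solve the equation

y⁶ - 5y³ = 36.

Let u = y³. The equation becomes u² - 5u - 36 = 0.
Factor: (u + 4)(u - 9) = 0, so u = -4 or u = 9.
y³ = -4 gives y = -∛(4) ≈ -1.5874.
y³ = 9 gives y = ∛(9) ≈ 2.0801.

y = -1.5874 or y = 2.0801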